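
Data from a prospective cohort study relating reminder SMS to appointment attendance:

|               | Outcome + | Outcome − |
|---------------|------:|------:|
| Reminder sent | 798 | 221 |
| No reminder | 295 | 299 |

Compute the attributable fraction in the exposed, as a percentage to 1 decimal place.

36.6

Cells: a = 798, b = 221, c = 295, d = 299.
Risk in exposed = 798/1019 = 0.78312; risk in unexposed = 295/594 = 0.49663.
RR = 0.78312/0.49663 = 1.57686
AR% = (RR − 1)/RR × 100 = (1.57686 − 1)/1.57686 × 100 = 36.5828%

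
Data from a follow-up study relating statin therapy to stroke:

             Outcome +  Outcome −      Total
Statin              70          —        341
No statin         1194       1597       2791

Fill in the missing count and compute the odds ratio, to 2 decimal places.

The missing cell is in the exposed row: 341 − 70 = 271.
So a = 70, b = 271, c = 1194, d = 1597.
OR = (a·d)/(b·c) = (70 × 1597) / (271 × 1194) = 111790 / 323574 = 0.34549

0.35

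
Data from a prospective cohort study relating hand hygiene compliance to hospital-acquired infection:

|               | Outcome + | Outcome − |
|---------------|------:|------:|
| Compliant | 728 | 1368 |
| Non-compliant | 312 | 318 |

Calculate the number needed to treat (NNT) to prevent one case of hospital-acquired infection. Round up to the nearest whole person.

7

Risk in treated group = 728/2096 = 0.34733; risk in control = 312/630 = 0.49524.
Absolute risk reduction = 0.49524 − 0.34733 = 0.14791
NNT = 1 / ARR = 1 / 0.14791 = 6.761 → round up → 7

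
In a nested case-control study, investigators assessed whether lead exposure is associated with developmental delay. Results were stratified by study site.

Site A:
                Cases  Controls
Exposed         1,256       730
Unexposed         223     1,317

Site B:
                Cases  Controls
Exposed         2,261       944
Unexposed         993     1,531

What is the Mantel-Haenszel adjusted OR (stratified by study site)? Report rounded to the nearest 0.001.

OR_MH = Σ(aᵢdᵢ/nᵢ) / Σ(bᵢcᵢ/nᵢ), where nᵢ is the stratum total.
Stratum 1 (Site A): n = 3526; a·d/n = 1256·1317/3526 = 469.1299; b·c/n = 730·223/3526 = 46.1685
Stratum 2 (Site B): n = 5729; a·d/n = 2261·1531/5729 = 604.2226; b·c/n = 944·993/5729 = 163.6223
OR_MH = (469.1299 + 604.2226) / (46.1685 + 163.6223) = 1073.3524 / 209.7907 = 5.11630

5.116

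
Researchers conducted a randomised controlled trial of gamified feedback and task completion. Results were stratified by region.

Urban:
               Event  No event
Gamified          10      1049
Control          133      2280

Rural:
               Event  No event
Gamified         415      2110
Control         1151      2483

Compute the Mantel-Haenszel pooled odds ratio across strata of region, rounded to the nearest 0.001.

OR_MH = Σ(aᵢdᵢ/nᵢ) / Σ(bᵢcᵢ/nᵢ), where nᵢ is the stratum total.
Stratum 1 (Urban): n = 3472; a·d/n = 10·2280/3472 = 6.5668; b·c/n = 1049·133/3472 = 40.1835
Stratum 2 (Rural): n = 6159; a·d/n = 415·2483/6159 = 167.3072; b·c/n = 2110·1151/6159 = 394.3189
OR_MH = (6.5668 + 167.3072) / (40.1835 + 394.3189) = 173.8740 / 434.5024 = 0.40017

0.400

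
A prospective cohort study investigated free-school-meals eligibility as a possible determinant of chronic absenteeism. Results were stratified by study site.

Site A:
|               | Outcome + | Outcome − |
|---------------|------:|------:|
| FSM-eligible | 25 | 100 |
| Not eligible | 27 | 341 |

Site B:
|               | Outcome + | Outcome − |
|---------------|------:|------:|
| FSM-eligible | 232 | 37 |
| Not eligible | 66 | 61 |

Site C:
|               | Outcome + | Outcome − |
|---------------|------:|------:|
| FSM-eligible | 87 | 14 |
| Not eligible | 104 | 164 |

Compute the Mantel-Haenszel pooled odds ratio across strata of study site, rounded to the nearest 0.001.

OR_MH = Σ(aᵢdᵢ/nᵢ) / Σ(bᵢcᵢ/nᵢ), where nᵢ is the stratum total.
Stratum 1 (Site A): n = 493; a·d/n = 25·341/493 = 17.2921; b·c/n = 100·27/493 = 5.4767
Stratum 2 (Site B): n = 396; a·d/n = 232·61/396 = 35.7374; b·c/n = 37·66/396 = 6.1667
Stratum 3 (Site C): n = 369; a·d/n = 87·164/369 = 38.6667; b·c/n = 14·104/369 = 3.9458
OR_MH = (17.2921 + 35.7374 + 38.6667) / (5.4767 + 6.1667 + 3.9458) = 91.6961 / 15.5891 = 5.88205

5.882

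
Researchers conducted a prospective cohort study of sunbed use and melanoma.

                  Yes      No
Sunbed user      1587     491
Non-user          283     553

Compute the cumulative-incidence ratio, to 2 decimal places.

Cells: a = 1587, b = 491, c = 283, d = 553.
Risk in exposed = 1587/2078 = 0.76372; risk in unexposed = 283/836 = 0.33852.
RR = 0.76372 / 0.33852 = 2.25606
The risk among the exposed is 2.26 times that among the unexposed.

2.26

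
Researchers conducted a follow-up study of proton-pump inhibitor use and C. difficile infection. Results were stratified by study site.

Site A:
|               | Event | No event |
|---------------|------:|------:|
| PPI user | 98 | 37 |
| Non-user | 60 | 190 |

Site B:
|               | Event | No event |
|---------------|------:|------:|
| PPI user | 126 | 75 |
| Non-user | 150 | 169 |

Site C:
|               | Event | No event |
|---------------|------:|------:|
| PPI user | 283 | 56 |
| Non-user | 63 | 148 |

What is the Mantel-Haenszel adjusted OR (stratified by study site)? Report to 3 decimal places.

OR_MH = Σ(aᵢdᵢ/nᵢ) / Σ(bᵢcᵢ/nᵢ), where nᵢ is the stratum total.
Stratum 1 (Site A): n = 385; a·d/n = 98·190/385 = 48.3636; b·c/n = 37·60/385 = 5.7662
Stratum 2 (Site B): n = 520; a·d/n = 126·169/520 = 40.9500; b·c/n = 75·150/520 = 21.6346
Stratum 3 (Site C): n = 550; a·d/n = 283·148/550 = 76.1527; b·c/n = 56·63/550 = 6.4145
OR_MH = (48.3636 + 40.9500 + 76.1527) / (5.7662 + 21.6346 + 6.4145) = 165.4664 / 33.8154 = 4.89323

4.893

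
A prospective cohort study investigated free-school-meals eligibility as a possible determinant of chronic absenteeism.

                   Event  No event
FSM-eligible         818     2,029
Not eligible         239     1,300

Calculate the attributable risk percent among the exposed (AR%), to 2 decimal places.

45.95

Cells: a = 818, b = 2029, c = 239, d = 1300.
Risk in exposed = 818/2847 = 0.28732; risk in unexposed = 239/1539 = 0.15530.
RR = 0.28732/0.15530 = 1.85015
AR% = (RR − 1)/RR × 100 = (1.85015 − 1)/1.85015 × 100 = 45.9503%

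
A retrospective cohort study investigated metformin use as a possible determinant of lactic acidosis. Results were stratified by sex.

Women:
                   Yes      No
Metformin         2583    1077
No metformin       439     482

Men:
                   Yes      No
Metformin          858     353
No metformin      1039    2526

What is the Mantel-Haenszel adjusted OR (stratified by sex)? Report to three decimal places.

4.031

OR_MH = Σ(aᵢdᵢ/nᵢ) / Σ(bᵢcᵢ/nᵢ), where nᵢ is the stratum total.
Stratum 1 (Women): n = 4581; a·d/n = 2583·482/4581 = 271.7760; b·c/n = 1077·439/4581 = 103.2096
Stratum 2 (Men): n = 4776; a·d/n = 858·2526/4776 = 453.7915; b·c/n = 353·1039/4776 = 76.7938
OR_MH = (271.7760 + 453.7915) / (103.2096 + 76.7938) = 725.5675 / 180.0033 = 4.03086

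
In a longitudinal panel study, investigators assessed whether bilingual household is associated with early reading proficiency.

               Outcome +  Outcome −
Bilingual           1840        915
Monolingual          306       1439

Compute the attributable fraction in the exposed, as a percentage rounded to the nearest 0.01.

Cells: a = 1840, b = 915, c = 306, d = 1439.
Risk in exposed = 1840/2755 = 0.66788; risk in unexposed = 306/1745 = 0.17536.
RR = 0.66788/0.17536 = 3.80864
AR% = (RR − 1)/RR × 100 = (3.80864 − 1)/3.80864 × 100 = 73.7439%

73.74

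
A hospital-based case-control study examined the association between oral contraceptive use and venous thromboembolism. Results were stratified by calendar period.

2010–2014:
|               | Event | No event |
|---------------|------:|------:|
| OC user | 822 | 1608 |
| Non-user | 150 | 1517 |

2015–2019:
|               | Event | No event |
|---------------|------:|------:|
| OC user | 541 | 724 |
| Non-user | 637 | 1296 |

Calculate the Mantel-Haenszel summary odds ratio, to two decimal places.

2.58

OR_MH = Σ(aᵢdᵢ/nᵢ) / Σ(bᵢcᵢ/nᵢ), where nᵢ is the stratum total.
Stratum 1 (2010–2014): n = 4097; a·d/n = 822·1517/4097 = 304.3627; b·c/n = 1608·150/4097 = 58.8723
Stratum 2 (2015–2019): n = 3198; a·d/n = 541·1296/3198 = 219.2420; b·c/n = 724·637/3198 = 144.2114
OR_MH = (304.3627 + 219.2420) / (58.8723 + 144.2114) = 523.6047 / 203.0837 = 2.57827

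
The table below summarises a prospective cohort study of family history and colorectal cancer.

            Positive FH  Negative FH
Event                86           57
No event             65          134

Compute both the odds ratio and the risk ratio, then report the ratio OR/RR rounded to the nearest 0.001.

Reading the table with exposure as columns: a = 86 (Positive FH, case), b = 65 (Positive FH, non-case), c = 57 (Negative FH, case), d = 134.
OR = (86·134)/(65·57) = 11524/3705 = 3.11039
Risk in exposed = 86/151 = 0.56954; risk in unexposed = 57/191 = 0.29843; RR = 1.90845
OR/RR = 3.11039 / 1.90845 = 1.62980
The outcome is not rare, so the OR lies further from 1 than the RR.

1.630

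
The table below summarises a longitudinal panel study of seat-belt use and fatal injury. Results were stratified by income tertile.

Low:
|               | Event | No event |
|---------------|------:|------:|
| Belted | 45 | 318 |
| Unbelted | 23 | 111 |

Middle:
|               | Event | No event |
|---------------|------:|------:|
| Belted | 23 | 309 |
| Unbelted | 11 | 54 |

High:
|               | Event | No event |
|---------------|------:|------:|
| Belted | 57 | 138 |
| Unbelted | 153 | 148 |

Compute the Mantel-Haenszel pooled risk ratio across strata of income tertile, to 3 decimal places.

RR_MH = Σ(aᵢ·n₀ᵢ/nᵢ) / Σ(cᵢ·n₁ᵢ/nᵢ), with n₁ᵢ = aᵢ+bᵢ (exposed), n₀ᵢ = cᵢ+dᵢ (unexposed), nᵢ = n₁ᵢ+n₀ᵢ.
Stratum 1 (Low): n₁ = 363, n₀ = 134, n = 497; a·n₀/n = 45·134/497 = 12.1328; c·n₁/n = 23·363/497 = 16.7988
Stratum 2 (Middle): n₁ = 332, n₀ = 65, n = 397; a·n₀/n = 23·65/397 = 3.7657; c·n₁/n = 11·332/397 = 9.1990
Stratum 3 (High): n₁ = 195, n₀ = 301, n = 496; a·n₀/n = 57·301/496 = 34.5907; c·n₁/n = 153·195/496 = 60.1512
RR_MH = (12.1328 + 3.7657 + 34.5907) / (16.7988 + 9.1990 + 60.1512) = 50.4893 / 86.1490 = 0.58607

0.586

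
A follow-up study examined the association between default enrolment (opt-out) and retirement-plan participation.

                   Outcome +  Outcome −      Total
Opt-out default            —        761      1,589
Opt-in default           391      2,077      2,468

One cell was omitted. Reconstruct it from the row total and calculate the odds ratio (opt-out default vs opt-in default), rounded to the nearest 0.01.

5.78

The missing cell is in the exposed row: 1589 − 761 = 828.
So a = 828, b = 761, c = 391, d = 2077.
OR = (a·d)/(b·c) = (828 × 2077) / (761 × 391) = 1719756 / 297551 = 5.77970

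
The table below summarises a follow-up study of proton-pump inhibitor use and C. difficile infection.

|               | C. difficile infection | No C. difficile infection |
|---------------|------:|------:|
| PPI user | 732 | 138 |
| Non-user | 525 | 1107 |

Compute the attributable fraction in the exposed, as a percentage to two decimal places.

Cells: a = 732, b = 138, c = 525, d = 1107.
Risk in exposed = 732/870 = 0.84138; risk in unexposed = 525/1632 = 0.32169.
RR = 0.84138/0.32169 = 2.61549
AR% = (RR − 1)/RR × 100 = (2.61549 − 1)/2.61549 × 100 = 61.7662%

61.77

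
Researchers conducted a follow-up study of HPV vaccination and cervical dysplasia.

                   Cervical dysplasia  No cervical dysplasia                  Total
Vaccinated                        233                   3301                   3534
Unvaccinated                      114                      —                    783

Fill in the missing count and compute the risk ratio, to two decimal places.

The missing cell is in the unexposed row: 783 − 114 = 669.
So a = 233, b = 3301, c = 114, d = 669.
RR = [a/(a+b)] / [c/(c+d)] = (233/3534) / (114/783) = 0.06593/0.14559 = 0.45284

0.45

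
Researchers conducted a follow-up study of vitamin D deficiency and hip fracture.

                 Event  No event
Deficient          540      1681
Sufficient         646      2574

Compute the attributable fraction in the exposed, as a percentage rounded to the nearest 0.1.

Cells: a = 540, b = 1681, c = 646, d = 2574.
Risk in exposed = 540/2221 = 0.24313; risk in unexposed = 646/3220 = 0.20062.
RR = 0.24313/0.20062 = 1.21190
AR% = (RR − 1)/RR × 100 = (1.21190 − 1)/1.21190 × 100 = 17.4853%

17.5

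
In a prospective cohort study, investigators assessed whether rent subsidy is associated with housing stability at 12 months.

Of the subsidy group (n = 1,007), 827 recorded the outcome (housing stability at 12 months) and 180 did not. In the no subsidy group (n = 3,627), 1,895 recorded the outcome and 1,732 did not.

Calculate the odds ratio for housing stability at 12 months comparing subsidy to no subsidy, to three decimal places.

4.199

From the description: a = 827, b = 180, c = 1895, d = 1732.
OR = (a·d)/(b·c) = (827 × 1732) / (180 × 1895) = 1432364 / 341100 = 4.19925
The odds of housing stability at 12 months are about 4.20 times as high in the subsidy group.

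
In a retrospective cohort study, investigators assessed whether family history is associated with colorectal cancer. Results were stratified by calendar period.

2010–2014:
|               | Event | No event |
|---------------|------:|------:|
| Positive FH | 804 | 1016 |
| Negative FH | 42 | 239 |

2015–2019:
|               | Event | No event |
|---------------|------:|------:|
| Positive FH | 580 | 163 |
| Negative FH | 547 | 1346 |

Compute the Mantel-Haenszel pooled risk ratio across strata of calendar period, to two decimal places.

2.75

RR_MH = Σ(aᵢ·n₀ᵢ/nᵢ) / Σ(cᵢ·n₁ᵢ/nᵢ), with n₁ᵢ = aᵢ+bᵢ (exposed), n₀ᵢ = cᵢ+dᵢ (unexposed), nᵢ = n₁ᵢ+n₀ᵢ.
Stratum 1 (2010–2014): n₁ = 1820, n₀ = 281, n = 2101; a·n₀/n = 804·281/2101 = 107.5317; c·n₁/n = 42·1820/2101 = 36.3827
Stratum 2 (2015–2019): n₁ = 743, n₀ = 1893, n = 2636; a·n₀/n = 580·1893/2636 = 416.5175; c·n₁/n = 547·743/2636 = 154.1810
RR_MH = (107.5317 + 416.5175) / (36.3827 + 154.1810) = 524.0491 / 190.5636 = 2.75000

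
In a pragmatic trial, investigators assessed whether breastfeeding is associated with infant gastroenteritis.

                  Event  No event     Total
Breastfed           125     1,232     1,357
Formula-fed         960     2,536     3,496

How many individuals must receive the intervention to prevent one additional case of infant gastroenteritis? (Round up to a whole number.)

6

Risk in treated group = 125/1357 = 0.09211; risk in control = 960/3496 = 0.27460.
Absolute risk reduction = 0.27460 − 0.09211 = 0.18248
NNT = 1 / ARR = 1 / 0.18248 = 5.480 → round up → 6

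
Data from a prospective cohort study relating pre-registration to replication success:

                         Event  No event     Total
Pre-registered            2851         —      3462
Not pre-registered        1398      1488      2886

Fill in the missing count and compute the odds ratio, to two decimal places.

The missing cell is in the exposed row: 3462 − 2851 = 611.
So a = 2851, b = 611, c = 1398, d = 1488.
OR = (a·d)/(b·c) = (2851 × 1488) / (611 × 1398) = 4242288 / 854178 = 4.96652

4.97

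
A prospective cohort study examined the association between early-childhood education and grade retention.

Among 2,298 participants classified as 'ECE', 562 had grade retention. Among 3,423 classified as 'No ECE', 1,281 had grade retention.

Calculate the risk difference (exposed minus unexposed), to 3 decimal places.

From the description: a = 562, b = 1736, c = 1281, d = 2142.
Risk in exposed = 562/2298 = 0.244560; risk in unexposed = 1281/3423 = 0.374233.
Risk difference = 0.244560 − 0.374233 = -0.129673

-0.130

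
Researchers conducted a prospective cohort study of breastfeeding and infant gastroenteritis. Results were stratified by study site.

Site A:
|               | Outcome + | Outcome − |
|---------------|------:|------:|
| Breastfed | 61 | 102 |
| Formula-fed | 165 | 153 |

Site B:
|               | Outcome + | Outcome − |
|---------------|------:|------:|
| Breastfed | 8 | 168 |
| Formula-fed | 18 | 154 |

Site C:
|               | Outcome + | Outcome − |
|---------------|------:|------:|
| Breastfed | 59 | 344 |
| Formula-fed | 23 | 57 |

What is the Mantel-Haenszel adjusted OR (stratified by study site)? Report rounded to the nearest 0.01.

OR_MH = Σ(aᵢdᵢ/nᵢ) / Σ(bᵢcᵢ/nᵢ), where nᵢ is the stratum total.
Stratum 1 (Site A): n = 481; a·d/n = 61·153/481 = 19.4033; b·c/n = 102·165/481 = 34.9896
Stratum 2 (Site B): n = 348; a·d/n = 8·154/348 = 3.5402; b·c/n = 168·18/348 = 8.6897
Stratum 3 (Site C): n = 483; a·d/n = 59·57/483 = 6.9627; b·c/n = 344·23/483 = 16.3810
OR_MH = (19.4033 + 3.5402 + 6.9627) / (34.9896 + 8.6897 + 16.3810) = 29.9063 / 60.0602 = 0.49794

0.50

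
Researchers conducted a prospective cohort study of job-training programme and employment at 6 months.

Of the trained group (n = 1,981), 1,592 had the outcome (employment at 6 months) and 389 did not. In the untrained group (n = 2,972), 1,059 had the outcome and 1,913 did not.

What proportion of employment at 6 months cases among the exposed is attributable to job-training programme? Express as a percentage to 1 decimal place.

From the description: a = 1592, b = 389, c = 1059, d = 1913.
Risk in exposed = 1592/1981 = 0.80363; risk in unexposed = 1059/2972 = 0.35633.
RR = 0.80363/0.35633 = 2.25534
AR% = (RR − 1)/RR × 100 = (2.25534 − 1)/2.25534 × 100 = 55.6607%

55.7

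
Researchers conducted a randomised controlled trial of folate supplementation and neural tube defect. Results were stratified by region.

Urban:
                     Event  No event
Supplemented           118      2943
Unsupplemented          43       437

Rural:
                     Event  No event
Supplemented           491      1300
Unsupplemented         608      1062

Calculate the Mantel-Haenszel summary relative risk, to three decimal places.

RR_MH = Σ(aᵢ·n₀ᵢ/nᵢ) / Σ(cᵢ·n₁ᵢ/nᵢ), with n₁ᵢ = aᵢ+bᵢ (exposed), n₀ᵢ = cᵢ+dᵢ (unexposed), nᵢ = n₁ᵢ+n₀ᵢ.
Stratum 1 (Urban): n₁ = 3061, n₀ = 480, n = 3541; a·n₀/n = 118·480/3541 = 15.9955; c·n₁/n = 43·3061/3541 = 37.1711
Stratum 2 (Rural): n₁ = 1791, n₀ = 1670, n = 3461; a·n₀/n = 491·1670/3461 = 236.9171; c·n₁/n = 608·1791/3461 = 314.6281
RR_MH = (15.9955 + 236.9171) / (37.1711 + 314.6281) = 252.9126 / 351.7993 = 0.71891

0.719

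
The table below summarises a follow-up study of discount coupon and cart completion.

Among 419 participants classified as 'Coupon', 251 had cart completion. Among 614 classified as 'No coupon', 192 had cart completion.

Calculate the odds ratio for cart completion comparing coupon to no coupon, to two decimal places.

From the description: a = 251, b = 168, c = 192, d = 422.
OR = (a·d)/(b·c) = (251 × 422) / (168 × 192) = 105922 / 32256 = 3.28379
The odds of cart completion are about 3.28 times as high in the coupon group.

3.28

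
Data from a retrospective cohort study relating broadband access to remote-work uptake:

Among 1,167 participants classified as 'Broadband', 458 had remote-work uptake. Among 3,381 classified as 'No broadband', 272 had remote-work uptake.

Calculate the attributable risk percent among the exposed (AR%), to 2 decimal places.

From the description: a = 458, b = 709, c = 272, d = 3109.
Risk in exposed = 458/1167 = 0.39246; risk in unexposed = 272/3381 = 0.08045.
RR = 0.39246/0.08045 = 4.87833
AR% = (RR − 1)/RR × 100 = (4.87833 − 1)/4.87833 × 100 = 79.5012%

79.50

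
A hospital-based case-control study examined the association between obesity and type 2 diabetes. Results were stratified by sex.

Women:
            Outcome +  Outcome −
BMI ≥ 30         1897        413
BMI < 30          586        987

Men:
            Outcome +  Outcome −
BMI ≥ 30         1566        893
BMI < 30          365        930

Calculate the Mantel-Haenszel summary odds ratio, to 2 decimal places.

5.83

OR_MH = Σ(aᵢdᵢ/nᵢ) / Σ(bᵢcᵢ/nᵢ), where nᵢ is the stratum total.
Stratum 1 (Women): n = 3883; a·d/n = 1897·987/3883 = 482.1888; b·c/n = 413·586/3883 = 62.3276
Stratum 2 (Men): n = 3754; a·d/n = 1566·930/3754 = 387.9542; b·c/n = 893·365/3754 = 86.8261
OR_MH = (482.1888 + 387.9542) / (62.3276 + 86.8261) = 870.1430 / 149.1536 = 5.83387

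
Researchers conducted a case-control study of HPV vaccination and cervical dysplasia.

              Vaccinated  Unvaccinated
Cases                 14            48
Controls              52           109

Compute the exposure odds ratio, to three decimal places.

0.611

Reading the table with exposure as columns: a = 14 (Vaccinated, case), b = 52 (Vaccinated, non-case), c = 48 (Unvaccinated, case), d = 109.
OR = (a·d)/(b·c) = (14 × 109) / (52 × 48) = 1526 / 2496 = 0.61138
Exposure is associated with lower odds of cervical dysplasia (OR = 0.61 < 1).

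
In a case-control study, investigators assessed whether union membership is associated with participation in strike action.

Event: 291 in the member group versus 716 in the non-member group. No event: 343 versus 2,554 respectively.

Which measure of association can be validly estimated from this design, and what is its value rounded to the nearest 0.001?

3.026

From the description: a = 291, b = 343, c = 716, d = 2554.
This is a case-control study: participants were sampled on outcome status, so risks in the source population cannot be estimated directly — relative risk is not valid here. The odds ratio is the appropriate measure.
OR = (a·d)/(b·c) = (291 × 2554) / (343 × 716) = 743214 / 245588 = 3.02626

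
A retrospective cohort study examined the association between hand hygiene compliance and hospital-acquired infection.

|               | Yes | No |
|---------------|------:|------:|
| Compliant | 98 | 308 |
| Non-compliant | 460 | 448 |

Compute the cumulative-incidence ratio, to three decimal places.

Cells: a = 98, b = 308, c = 460, d = 448.
Risk in exposed = 98/406 = 0.24138; risk in unexposed = 460/908 = 0.50661.
RR = 0.24138 / 0.50661 = 0.47646
The risk is 52% lower among the exposed than among the unexposed.

0.476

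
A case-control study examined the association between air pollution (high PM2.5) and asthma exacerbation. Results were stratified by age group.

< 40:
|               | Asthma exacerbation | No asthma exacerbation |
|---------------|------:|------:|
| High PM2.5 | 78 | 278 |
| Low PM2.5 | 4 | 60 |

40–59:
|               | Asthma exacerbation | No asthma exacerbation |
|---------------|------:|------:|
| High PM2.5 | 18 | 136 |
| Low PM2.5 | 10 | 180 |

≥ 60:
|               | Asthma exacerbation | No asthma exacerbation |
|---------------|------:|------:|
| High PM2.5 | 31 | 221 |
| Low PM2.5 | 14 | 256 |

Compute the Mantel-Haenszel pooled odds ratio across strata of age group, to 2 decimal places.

OR_MH = Σ(aᵢdᵢ/nᵢ) / Σ(bᵢcᵢ/nᵢ), where nᵢ is the stratum total.
Stratum 1 (< 40): n = 420; a·d/n = 78·60/420 = 11.1429; b·c/n = 278·4/420 = 2.6476
Stratum 2 (40–59): n = 344; a·d/n = 18·180/344 = 9.4186; b·c/n = 136·10/344 = 3.9535
Stratum 3 (≥ 60): n = 522; a·d/n = 31·256/522 = 15.2031; b·c/n = 221·14/522 = 5.9272
OR_MH = (11.1429 + 9.4186 + 15.2031) / (2.6476 + 3.9535 + 5.9272) = 35.7645 / 12.5283 = 2.85470

2.85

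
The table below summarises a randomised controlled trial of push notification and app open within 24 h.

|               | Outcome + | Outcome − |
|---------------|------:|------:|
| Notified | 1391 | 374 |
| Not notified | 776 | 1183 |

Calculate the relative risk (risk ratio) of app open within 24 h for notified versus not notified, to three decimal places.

Cells: a = 1391, b = 374, c = 776, d = 1183.
Risk in exposed = 1391/1765 = 0.78810; risk in unexposed = 776/1959 = 0.39612.
RR = 0.78810 / 0.39612 = 1.98955
The risk among the exposed is 1.99 times that among the unexposed.

1.990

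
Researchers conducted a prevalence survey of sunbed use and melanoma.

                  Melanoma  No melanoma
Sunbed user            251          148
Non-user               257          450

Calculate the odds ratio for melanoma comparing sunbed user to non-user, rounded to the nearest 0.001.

Cells: a = 251, b = 148, c = 257, d = 450.
OR = (a·d)/(b·c) = (251 × 450) / (148 × 257) = 112950 / 38036 = 2.96956
The odds of melanoma are about 2.97 times as high in the sunbed user group.

2.970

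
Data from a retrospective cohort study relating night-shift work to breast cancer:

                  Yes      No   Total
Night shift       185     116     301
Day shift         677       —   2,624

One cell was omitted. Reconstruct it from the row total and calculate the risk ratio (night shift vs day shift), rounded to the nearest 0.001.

The missing cell is in the unexposed row: 2624 − 677 = 1947.
So a = 185, b = 116, c = 677, d = 1947.
RR = [a/(a+b)] / [c/(c+d)] = (185/301) / (677/2624) = 0.61462/0.25800 = 2.38221

2.382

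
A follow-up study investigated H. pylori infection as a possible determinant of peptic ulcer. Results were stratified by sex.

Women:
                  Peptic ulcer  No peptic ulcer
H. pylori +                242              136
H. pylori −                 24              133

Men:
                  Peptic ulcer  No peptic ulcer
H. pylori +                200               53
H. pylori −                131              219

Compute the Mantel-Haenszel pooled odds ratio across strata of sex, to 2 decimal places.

OR_MH = Σ(aᵢdᵢ/nᵢ) / Σ(bᵢcᵢ/nᵢ), where nᵢ is the stratum total.
Stratum 1 (Women): n = 535; a·d/n = 242·133/535 = 60.1607; b·c/n = 136·24/535 = 6.1009
Stratum 2 (Men): n = 603; a·d/n = 200·219/603 = 72.6368; b·c/n = 53·131/603 = 11.5141
OR_MH = (60.1607 + 72.6368) / (6.1009 + 11.5141) = 132.7976 / 17.6150 = 7.53888

7.54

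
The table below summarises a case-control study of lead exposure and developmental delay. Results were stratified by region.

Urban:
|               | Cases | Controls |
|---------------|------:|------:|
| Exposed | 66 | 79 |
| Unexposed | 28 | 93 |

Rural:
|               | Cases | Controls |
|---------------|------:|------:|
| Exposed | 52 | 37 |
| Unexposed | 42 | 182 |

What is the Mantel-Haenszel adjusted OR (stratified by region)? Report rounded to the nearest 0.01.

4.01

OR_MH = Σ(aᵢdᵢ/nᵢ) / Σ(bᵢcᵢ/nᵢ), where nᵢ is the stratum total.
Stratum 1 (Urban): n = 266; a·d/n = 66·93/266 = 23.0752; b·c/n = 79·28/266 = 8.3158
Stratum 2 (Rural): n = 313; a·d/n = 52·182/313 = 30.2364; b·c/n = 37·42/313 = 4.9649
OR_MH = (23.0752 + 30.2364) / (8.3158 + 4.9649) = 53.3116 / 13.2806 = 4.01423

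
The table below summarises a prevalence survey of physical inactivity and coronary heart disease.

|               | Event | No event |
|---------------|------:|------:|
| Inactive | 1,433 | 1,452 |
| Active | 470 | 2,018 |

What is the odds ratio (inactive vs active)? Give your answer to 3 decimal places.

Cells: a = 1433, b = 1452, c = 470, d = 2018.
OR = (a·d)/(b·c) = (1433 × 2018) / (1452 × 470) = 2891794 / 682440 = 4.23743
The odds of coronary heart disease are about 4.24 times as high in the inactive group.

4.237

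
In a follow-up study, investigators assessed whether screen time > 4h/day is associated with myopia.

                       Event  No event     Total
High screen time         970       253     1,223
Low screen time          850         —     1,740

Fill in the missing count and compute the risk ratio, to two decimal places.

1.62

The missing cell is in the unexposed row: 1740 − 850 = 890.
So a = 970, b = 253, c = 850, d = 890.
RR = [a/(a+b)] / [c/(c+d)] = (970/1223) / (850/1740) = 0.79313/0.48851 = 1.62359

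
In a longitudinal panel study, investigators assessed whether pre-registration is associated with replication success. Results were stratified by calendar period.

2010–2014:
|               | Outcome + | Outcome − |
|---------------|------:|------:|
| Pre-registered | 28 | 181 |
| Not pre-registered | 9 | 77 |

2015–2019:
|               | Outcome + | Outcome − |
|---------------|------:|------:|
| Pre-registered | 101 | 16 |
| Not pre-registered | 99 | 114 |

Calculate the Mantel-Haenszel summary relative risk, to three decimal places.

1.769

RR_MH = Σ(aᵢ·n₀ᵢ/nᵢ) / Σ(cᵢ·n₁ᵢ/nᵢ), with n₁ᵢ = aᵢ+bᵢ (exposed), n₀ᵢ = cᵢ+dᵢ (unexposed), nᵢ = n₁ᵢ+n₀ᵢ.
Stratum 1 (2010–2014): n₁ = 209, n₀ = 86, n = 295; a·n₀/n = 28·86/295 = 8.1627; c·n₁/n = 9·209/295 = 6.3763
Stratum 2 (2015–2019): n₁ = 117, n₀ = 213, n = 330; a·n₀/n = 101·213/330 = 65.1909; c·n₁/n = 99·117/330 = 35.1000
RR_MH = (8.1627 + 65.1909) / (6.3763 + 35.1000) = 73.3536 / 41.4763 = 1.76857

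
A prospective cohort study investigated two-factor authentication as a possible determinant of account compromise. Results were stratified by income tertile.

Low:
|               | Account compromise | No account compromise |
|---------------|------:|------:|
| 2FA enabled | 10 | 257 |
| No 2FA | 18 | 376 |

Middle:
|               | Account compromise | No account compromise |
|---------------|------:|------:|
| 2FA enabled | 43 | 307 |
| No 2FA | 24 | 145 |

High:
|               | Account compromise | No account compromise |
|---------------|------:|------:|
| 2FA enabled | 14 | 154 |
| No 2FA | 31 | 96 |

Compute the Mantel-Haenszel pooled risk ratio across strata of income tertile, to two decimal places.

RR_MH = Σ(aᵢ·n₀ᵢ/nᵢ) / Σ(cᵢ·n₁ᵢ/nᵢ), with n₁ᵢ = aᵢ+bᵢ (exposed), n₀ᵢ = cᵢ+dᵢ (unexposed), nᵢ = n₁ᵢ+n₀ᵢ.
Stratum 1 (Low): n₁ = 267, n₀ = 394, n = 661; a·n₀/n = 10·394/661 = 5.9607; c·n₁/n = 18·267/661 = 7.2708
Stratum 2 (Middle): n₁ = 350, n₀ = 169, n = 519; a·n₀/n = 43·169/519 = 14.0019; c·n₁/n = 24·350/519 = 16.1850
Stratum 3 (High): n₁ = 168, n₀ = 127, n = 295; a·n₀/n = 14·127/295 = 6.0271; c·n₁/n = 31·168/295 = 17.6542
RR_MH = (5.9607 + 14.0019 + 6.0271) / (7.2708 + 16.1850 + 17.6542) = 25.9897 / 41.1100 = 0.63220

0.63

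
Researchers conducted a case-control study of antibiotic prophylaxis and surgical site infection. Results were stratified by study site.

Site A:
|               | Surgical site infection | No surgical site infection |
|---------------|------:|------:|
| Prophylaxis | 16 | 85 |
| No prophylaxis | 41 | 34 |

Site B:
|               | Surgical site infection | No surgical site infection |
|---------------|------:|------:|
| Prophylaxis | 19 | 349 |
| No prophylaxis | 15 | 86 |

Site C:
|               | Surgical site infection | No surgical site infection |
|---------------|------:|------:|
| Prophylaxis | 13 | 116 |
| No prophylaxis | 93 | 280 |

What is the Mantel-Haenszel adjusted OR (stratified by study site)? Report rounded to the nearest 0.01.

0.26

OR_MH = Σ(aᵢdᵢ/nᵢ) / Σ(bᵢcᵢ/nᵢ), where nᵢ is the stratum total.
Stratum 1 (Site A): n = 176; a·d/n = 16·34/176 = 3.0909; b·c/n = 85·41/176 = 19.8011
Stratum 2 (Site B): n = 469; a·d/n = 19·86/469 = 3.4840; b·c/n = 349·15/469 = 11.1620
Stratum 3 (Site C): n = 502; a·d/n = 13·280/502 = 7.2510; b·c/n = 116·93/502 = 21.4900
OR_MH = (3.0909 + 3.4840 + 7.2510) / (19.8011 + 11.1620 + 21.4900) = 13.8259 / 52.4532 = 0.26359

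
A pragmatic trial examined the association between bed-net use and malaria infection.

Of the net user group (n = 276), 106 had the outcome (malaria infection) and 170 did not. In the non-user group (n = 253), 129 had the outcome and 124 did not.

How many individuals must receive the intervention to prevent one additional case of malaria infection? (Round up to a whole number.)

8

Risk in treated group = 106/276 = 0.38406; risk in control = 129/253 = 0.50988.
Absolute risk reduction = 0.50988 − 0.38406 = 0.12582
NNT = 1 / ARR = 1 / 0.12582 = 7.948 → round up → 8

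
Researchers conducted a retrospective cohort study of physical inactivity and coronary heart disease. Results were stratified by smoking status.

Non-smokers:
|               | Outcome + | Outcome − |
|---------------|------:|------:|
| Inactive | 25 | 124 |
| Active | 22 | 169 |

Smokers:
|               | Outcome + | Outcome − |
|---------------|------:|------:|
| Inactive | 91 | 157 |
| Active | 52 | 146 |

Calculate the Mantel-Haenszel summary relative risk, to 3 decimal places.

1.412

RR_MH = Σ(aᵢ·n₀ᵢ/nᵢ) / Σ(cᵢ·n₁ᵢ/nᵢ), with n₁ᵢ = aᵢ+bᵢ (exposed), n₀ᵢ = cᵢ+dᵢ (unexposed), nᵢ = n₁ᵢ+n₀ᵢ.
Stratum 1 (Non-smokers): n₁ = 149, n₀ = 191, n = 340; a·n₀/n = 25·191/340 = 14.0441; c·n₁/n = 22·149/340 = 9.6412
Stratum 2 (Smokers): n₁ = 248, n₀ = 198, n = 446; a·n₀/n = 91·198/446 = 40.3991; c·n₁/n = 52·248/446 = 28.9148
RR_MH = (14.0441 + 40.3991) / (9.6412 + 28.9148) = 54.4432 / 38.5560 = 1.41206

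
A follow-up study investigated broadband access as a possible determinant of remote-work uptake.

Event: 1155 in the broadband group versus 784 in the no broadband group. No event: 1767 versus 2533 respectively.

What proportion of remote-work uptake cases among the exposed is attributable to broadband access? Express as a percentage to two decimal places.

40.20

From the description: a = 1155, b = 1767, c = 784, d = 2533.
Risk in exposed = 1155/2922 = 0.39528; risk in unexposed = 784/3317 = 0.23636.
RR = 0.39528/0.23636 = 1.67237
AR% = (RR − 1)/RR × 100 = (1.67237 − 1)/1.67237 × 100 = 40.2045%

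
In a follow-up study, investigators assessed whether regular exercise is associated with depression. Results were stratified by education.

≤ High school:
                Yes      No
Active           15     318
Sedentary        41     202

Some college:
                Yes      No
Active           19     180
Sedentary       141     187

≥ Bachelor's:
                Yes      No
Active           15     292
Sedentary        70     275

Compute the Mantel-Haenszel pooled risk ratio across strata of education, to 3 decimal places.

RR_MH = Σ(aᵢ·n₀ᵢ/nᵢ) / Σ(cᵢ·n₁ᵢ/nᵢ), with n₁ᵢ = aᵢ+bᵢ (exposed), n₀ᵢ = cᵢ+dᵢ (unexposed), nᵢ = n₁ᵢ+n₀ᵢ.
Stratum 1 (≤ High school): n₁ = 333, n₀ = 243, n = 576; a·n₀/n = 15·243/576 = 6.3281; c·n₁/n = 41·333/576 = 23.7031
Stratum 2 (Some college): n₁ = 199, n₀ = 328, n = 527; a·n₀/n = 19·328/527 = 11.8254; c·n₁/n = 141·199/527 = 53.2429
Stratum 3 (≥ Bachelor's): n₁ = 307, n₀ = 345, n = 652; a·n₀/n = 15·345/652 = 7.9371; c·n₁/n = 70·307/652 = 32.9601
RR_MH = (6.3281 + 11.8254 + 7.9371) / (23.7031 + 53.2429 + 32.9601) = 26.0907 / 109.9061 = 0.23739

0.237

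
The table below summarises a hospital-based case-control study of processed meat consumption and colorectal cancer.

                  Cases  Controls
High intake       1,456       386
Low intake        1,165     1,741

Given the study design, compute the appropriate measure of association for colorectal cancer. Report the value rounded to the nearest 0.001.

5.637

Cells: a = 1456, b = 386, c = 1165, d = 1741.
This is a hospital-based case-control study: participants were sampled on outcome status, so risks in the source population cannot be estimated directly — relative risk is not valid here. The odds ratio is the appropriate measure.
OR = (a·d)/(b·c) = (1456 × 1741) / (386 × 1165) = 2534896 / 449690 = 5.63699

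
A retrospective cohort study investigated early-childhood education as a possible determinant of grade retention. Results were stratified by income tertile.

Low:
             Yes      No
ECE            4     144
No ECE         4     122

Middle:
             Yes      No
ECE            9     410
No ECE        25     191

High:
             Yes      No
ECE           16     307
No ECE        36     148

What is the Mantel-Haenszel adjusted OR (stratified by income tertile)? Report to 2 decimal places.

OR_MH = Σ(aᵢdᵢ/nᵢ) / Σ(bᵢcᵢ/nᵢ), where nᵢ is the stratum total.
Stratum 1 (Low): n = 274; a·d/n = 4·122/274 = 1.7810; b·c/n = 144·4/274 = 2.1022
Stratum 2 (Middle): n = 635; a·d/n = 9·191/635 = 2.7071; b·c/n = 410·25/635 = 16.1417
Stratum 3 (High): n = 507; a·d/n = 16·148/507 = 4.6706; b·c/n = 307·36/507 = 21.7988
OR_MH = (1.7810 + 2.7071 + 4.6706) / (2.1022 + 16.1417 + 21.7988) = 9.1587 / 40.0427 = 0.22872

0.23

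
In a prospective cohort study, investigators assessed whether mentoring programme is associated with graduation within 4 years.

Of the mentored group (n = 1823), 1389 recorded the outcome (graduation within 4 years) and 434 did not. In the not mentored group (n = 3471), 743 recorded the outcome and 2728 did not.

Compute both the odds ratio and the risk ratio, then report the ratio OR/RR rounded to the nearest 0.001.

From the description: a = 1389, b = 434, c = 743, d = 2728.
OR = (1389·2728)/(434·743) = 3789192/322462 = 11.75082
Risk in exposed = 1389/1823 = 0.76193; risk in unexposed = 743/3471 = 0.21406; RR = 3.55944
OR/RR = 11.75082 / 3.55944 = 3.30131
The outcome is not rare, so the OR lies further from 1 than the RR.

3.301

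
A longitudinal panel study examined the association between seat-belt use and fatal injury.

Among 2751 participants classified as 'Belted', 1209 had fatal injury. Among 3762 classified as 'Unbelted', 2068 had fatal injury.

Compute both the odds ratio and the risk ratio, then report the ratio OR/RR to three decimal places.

0.803

From the description: a = 1209, b = 1542, c = 2068, d = 1694.
OR = (1209·1694)/(1542·2068) = 2048046/3188856 = 0.64225
Risk in exposed = 1209/2751 = 0.43948; risk in unexposed = 2068/3762 = 0.54971; RR = 0.79947
OR/RR = 0.64225 / 0.79947 = 0.80334
The outcome is not rare, so the OR lies further from 1 than the RR.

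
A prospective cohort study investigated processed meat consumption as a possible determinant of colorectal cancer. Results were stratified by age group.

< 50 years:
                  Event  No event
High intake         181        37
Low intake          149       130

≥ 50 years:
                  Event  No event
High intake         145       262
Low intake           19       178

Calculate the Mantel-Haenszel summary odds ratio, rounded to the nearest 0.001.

4.659

OR_MH = Σ(aᵢdᵢ/nᵢ) / Σ(bᵢcᵢ/nᵢ), where nᵢ is the stratum total.
Stratum 1 (< 50 years): n = 497; a·d/n = 181·130/497 = 47.3441; b·c/n = 37·149/497 = 11.0926
Stratum 2 (≥ 50 years): n = 604; a·d/n = 145·178/604 = 42.7318; b·c/n = 262·19/604 = 8.2417
OR_MH = (47.3441 + 42.7318) / (11.0926 + 8.2417) = 90.0759 / 19.3343 = 4.65887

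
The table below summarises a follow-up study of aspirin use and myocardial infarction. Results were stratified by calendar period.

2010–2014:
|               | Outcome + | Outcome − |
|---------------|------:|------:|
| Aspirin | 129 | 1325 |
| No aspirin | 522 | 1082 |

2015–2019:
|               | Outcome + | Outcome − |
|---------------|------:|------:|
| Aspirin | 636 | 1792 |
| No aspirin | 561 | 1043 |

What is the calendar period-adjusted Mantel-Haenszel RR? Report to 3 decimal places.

0.547

RR_MH = Σ(aᵢ·n₀ᵢ/nᵢ) / Σ(cᵢ·n₁ᵢ/nᵢ), with n₁ᵢ = aᵢ+bᵢ (exposed), n₀ᵢ = cᵢ+dᵢ (unexposed), nᵢ = n₁ᵢ+n₀ᵢ.
Stratum 1 (2010–2014): n₁ = 1454, n₀ = 1604, n = 3058; a·n₀/n = 129·1604/3058 = 67.6638; c·n₁/n = 522·1454/3058 = 248.1975
Stratum 2 (2015–2019): n₁ = 2428, n₀ = 1604, n = 4032; a·n₀/n = 636·1604/4032 = 253.0119; c·n₁/n = 561·2428/4032 = 337.8244
RR_MH = (67.6638 + 253.0119) / (248.1975 + 337.8244) = 320.6757 / 586.0219 = 0.54721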